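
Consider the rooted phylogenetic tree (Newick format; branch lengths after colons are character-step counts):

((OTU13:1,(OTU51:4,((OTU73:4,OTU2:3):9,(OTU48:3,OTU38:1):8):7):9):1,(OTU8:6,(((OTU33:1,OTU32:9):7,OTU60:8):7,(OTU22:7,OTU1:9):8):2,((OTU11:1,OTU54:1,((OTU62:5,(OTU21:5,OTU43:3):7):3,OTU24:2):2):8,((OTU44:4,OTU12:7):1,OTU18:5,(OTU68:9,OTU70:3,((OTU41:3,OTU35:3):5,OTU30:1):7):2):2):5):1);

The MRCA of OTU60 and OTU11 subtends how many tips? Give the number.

20

The MRCA of OTU60 and OTU11 is the node subtending (OTU8,(((OTU33,OTU32),OTU60),(OTU22,OTU1)),((OTU11,OTU54,((OTU62,(OTU21,OTU43)),OTU24)),((OTU44,OTU12),OTU18,(OTU68,OTU70,((OTU41,OTU35),OTU30))))).
That clade contains 20 terminal taxa: OTU1, OTU11, OTU12, OTU18, OTU21, OTU22, OTU24, OTU30, OTU32, OTU33, OTU35, OTU41, OTU43, OTU44, OTU54, OTU60, OTU62, OTU68, OTU70, OTU8.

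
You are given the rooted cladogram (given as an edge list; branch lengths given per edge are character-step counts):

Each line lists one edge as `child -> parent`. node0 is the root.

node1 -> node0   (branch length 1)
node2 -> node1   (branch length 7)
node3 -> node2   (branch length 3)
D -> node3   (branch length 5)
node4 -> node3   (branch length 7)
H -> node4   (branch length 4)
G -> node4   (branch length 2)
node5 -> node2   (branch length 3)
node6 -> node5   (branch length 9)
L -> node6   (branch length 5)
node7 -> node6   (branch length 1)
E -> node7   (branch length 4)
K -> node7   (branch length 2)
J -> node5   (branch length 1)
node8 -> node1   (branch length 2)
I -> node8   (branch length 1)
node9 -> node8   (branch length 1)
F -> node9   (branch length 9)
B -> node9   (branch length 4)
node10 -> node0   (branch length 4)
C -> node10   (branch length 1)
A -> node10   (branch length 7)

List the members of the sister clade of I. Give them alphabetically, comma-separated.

B, F

I attaches to the tree at the node subtending (I,(F,B)).
The other lineage descending from that same node — the sister group — is (F,B); its 2 tips in alphabetical order are the answer.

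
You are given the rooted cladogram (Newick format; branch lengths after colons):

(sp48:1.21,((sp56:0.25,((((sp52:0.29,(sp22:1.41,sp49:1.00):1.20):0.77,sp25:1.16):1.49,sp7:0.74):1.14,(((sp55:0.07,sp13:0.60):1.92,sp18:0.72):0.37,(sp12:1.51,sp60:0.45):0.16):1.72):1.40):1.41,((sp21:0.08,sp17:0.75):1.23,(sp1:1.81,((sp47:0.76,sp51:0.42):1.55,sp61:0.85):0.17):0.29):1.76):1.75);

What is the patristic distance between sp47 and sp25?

11.13

The path runs sp47 → … → MRCA → … → sp25; the MRCA is the node subtending ((sp56,((((sp52,(sp22,sp49)),sp25),sp7),(((sp55,sp13),sp18),(sp12,sp60)))),((sp21,sp17),(sp1,((sp47,sp51),sp61)))).
Branch lengths along that path: 0.76 + 1.55 + 0.17 + 0.29 + 1.76 + 1.41 + 1.40 + 1.14 + 1.49 + 1.16 = 11.13.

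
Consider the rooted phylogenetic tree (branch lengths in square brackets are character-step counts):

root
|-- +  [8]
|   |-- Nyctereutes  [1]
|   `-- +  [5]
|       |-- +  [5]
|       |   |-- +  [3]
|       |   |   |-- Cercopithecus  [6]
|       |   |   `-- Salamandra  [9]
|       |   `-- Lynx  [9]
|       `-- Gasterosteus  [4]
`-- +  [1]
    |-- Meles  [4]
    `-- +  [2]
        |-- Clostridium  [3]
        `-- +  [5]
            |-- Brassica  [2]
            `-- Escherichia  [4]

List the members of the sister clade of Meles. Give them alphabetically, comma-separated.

Meles attaches to the tree at the node subtending (Meles,(Clostridium,(Brassica,Escherichia))).
The other lineage descending from that same node — the sister group — is (Clostridium,(Brassica,Escherichia)); its 3 tips in alphabetical order are the answer.

Brassica, Clostridium, Escherichia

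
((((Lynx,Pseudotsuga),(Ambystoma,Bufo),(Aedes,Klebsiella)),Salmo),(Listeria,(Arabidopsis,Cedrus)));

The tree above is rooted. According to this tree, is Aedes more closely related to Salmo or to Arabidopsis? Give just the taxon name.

The MRCA of Aedes and Salmo subtends (((Lynx,Pseudotsuga),(Ambystoma,Bufo),(Aedes,Klebsiella)),Salmo) (7 taxa).
The MRCA of Aedes and Arabidopsis is the root, subtending the entire tree (10 taxa).
The first is nested inside the second, so Aedes shares a more recent common ancestor with Salmo.

Salmo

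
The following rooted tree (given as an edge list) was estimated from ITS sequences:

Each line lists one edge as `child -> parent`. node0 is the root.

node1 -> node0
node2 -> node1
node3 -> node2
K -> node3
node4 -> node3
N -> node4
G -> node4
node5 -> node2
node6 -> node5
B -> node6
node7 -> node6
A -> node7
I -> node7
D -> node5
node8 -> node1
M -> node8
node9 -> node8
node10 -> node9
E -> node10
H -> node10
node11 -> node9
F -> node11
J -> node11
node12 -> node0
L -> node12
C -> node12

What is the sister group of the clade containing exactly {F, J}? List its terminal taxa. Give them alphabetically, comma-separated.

The clade containing exactly {F, J} attaches to the tree at the node subtending ((E,H),(F,J)).
The other lineage descending from that same node — the sister group — is (E,H); its 2 tips in alphabetical order are the answer.

E, H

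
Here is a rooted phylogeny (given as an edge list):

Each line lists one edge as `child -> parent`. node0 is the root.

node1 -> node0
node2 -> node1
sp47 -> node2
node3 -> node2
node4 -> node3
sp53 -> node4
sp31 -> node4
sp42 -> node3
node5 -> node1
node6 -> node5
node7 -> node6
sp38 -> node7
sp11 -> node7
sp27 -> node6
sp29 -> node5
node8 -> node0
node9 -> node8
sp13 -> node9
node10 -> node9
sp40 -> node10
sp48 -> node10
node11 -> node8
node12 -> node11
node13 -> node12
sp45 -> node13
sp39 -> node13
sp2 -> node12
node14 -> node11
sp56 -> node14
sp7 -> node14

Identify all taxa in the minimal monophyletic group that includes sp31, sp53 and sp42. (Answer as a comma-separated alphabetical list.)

Tracing sp31: it sits inside (sp53,sp31).
Tracing sp53: it sits inside (sp53,sp31).
Tracing sp42: it sits inside ((sp53,sp31),sp42).
The smallest clade enclosing all 3 is ((sp53,sp31),sp42); the answer is its 3 terminal taxa in alphabetical order.

sp31, sp42, sp53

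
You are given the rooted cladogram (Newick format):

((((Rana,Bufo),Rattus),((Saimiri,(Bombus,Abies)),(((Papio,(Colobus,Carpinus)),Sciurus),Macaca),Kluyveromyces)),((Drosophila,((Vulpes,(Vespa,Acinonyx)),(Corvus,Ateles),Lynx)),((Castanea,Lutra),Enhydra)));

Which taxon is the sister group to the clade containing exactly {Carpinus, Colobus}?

The clade containing exactly {Carpinus, Colobus} attaches to the tree at the node subtending (Papio,(Colobus,Carpinus)).
The other lineage descending from that same node — the sister group — is the single tip Papio.

Papio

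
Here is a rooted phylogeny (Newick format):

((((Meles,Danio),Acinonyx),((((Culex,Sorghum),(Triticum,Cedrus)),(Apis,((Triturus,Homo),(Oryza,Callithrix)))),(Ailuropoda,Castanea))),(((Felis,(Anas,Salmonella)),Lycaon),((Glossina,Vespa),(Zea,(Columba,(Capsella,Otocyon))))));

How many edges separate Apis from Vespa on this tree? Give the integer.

The MRCA of Apis and Vespa is the root of the tree.
From Apis up to that node: 5 branches. From Vespa up to the same node: 4 branches. Total: 5 + 4 = 9.

9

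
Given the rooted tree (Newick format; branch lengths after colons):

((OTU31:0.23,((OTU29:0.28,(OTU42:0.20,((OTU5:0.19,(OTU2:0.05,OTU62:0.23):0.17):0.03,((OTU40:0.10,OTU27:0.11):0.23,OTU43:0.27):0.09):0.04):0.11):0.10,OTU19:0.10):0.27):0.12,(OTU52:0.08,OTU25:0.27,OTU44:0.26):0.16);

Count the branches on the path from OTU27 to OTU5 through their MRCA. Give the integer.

The MRCA of OTU27 and OTU5 is the node subtending ((OTU5,(OTU2,OTU62)),((OTU40,OTU27),OTU43)).
From OTU27 up to that node: 3 branches. From OTU5 up to the same node: 2 branches. Total: 3 + 2 = 5.

5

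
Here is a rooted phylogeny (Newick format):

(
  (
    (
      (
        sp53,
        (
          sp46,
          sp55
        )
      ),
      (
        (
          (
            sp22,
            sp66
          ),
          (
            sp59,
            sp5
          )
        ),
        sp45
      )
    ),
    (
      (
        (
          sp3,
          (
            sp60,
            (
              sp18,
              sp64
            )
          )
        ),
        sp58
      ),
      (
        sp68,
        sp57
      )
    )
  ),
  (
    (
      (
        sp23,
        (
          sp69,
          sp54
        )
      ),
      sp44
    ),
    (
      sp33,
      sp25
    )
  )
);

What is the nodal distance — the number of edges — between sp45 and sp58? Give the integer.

The MRCA of sp45 and sp58 is the node subtending (((sp53,(sp46,sp55)),(((sp22,sp66),(sp59,sp5)),sp45)),(((sp3,(sp60,(sp18,sp64))),sp58),(sp68,sp57))).
From sp45 up to that node: 3 branches. From sp58 up to the same node: 3 branches. Total: 3 + 3 = 6.

6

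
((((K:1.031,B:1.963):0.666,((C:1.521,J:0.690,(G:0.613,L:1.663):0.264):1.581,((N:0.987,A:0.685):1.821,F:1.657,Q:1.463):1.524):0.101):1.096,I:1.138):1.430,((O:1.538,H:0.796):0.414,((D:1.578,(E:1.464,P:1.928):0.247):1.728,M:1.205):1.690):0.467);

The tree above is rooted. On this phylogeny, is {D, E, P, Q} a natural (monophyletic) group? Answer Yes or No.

No

The MRCA of the listed taxa is the root, so the smallest clade containing them is the whole tree.
That clade also contains A, B, C, F, G, H, I, J, K, L, M, N, O, which are not in the proposed group, so the group is not monophyletic.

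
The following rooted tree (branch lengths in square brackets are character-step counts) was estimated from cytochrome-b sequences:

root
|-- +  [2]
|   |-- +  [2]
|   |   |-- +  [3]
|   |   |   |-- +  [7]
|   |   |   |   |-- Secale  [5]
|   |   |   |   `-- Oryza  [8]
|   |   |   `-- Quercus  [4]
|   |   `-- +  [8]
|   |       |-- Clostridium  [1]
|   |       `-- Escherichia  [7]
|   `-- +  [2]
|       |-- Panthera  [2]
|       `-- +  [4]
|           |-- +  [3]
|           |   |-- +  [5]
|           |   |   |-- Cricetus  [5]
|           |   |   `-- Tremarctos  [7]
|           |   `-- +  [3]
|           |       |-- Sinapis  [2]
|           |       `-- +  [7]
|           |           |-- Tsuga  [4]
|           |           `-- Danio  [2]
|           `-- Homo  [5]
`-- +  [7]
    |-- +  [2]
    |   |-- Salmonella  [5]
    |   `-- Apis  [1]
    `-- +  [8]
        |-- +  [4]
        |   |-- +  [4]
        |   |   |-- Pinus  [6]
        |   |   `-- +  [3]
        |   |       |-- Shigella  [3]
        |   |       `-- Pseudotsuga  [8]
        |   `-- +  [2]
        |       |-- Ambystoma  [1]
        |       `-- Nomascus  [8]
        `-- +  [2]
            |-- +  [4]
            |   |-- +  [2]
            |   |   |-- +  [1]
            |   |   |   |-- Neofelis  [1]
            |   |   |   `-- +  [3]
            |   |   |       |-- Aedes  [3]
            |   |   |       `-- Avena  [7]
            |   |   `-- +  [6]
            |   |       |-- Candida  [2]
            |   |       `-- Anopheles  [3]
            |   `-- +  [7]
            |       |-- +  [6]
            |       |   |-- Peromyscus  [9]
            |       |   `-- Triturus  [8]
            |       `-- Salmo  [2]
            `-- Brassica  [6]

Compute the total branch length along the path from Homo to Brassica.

The path runs Homo → … → MRCA → … → Brassica; the MRCA is the root of the tree.
Branch lengths along that path: 5 + 4 + 2 + 2 + 7 + 8 + 2 + 6 = 36.

36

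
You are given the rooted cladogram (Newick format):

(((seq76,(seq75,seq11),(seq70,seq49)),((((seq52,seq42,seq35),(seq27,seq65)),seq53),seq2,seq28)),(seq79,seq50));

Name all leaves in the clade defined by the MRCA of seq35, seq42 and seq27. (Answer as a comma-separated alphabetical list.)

Tracing seq35: it sits inside (seq52,seq42,seq35).
Tracing seq42: it sits inside (seq52,seq42,seq35).
Tracing seq27: it sits inside (seq27,seq65).
The smallest clade enclosing all 3 is ((seq52,seq42,seq35),(seq27,seq65)); the answer is its 5 terminal taxa in alphabetical order.

seq27, seq35, seq42, seq52, seq65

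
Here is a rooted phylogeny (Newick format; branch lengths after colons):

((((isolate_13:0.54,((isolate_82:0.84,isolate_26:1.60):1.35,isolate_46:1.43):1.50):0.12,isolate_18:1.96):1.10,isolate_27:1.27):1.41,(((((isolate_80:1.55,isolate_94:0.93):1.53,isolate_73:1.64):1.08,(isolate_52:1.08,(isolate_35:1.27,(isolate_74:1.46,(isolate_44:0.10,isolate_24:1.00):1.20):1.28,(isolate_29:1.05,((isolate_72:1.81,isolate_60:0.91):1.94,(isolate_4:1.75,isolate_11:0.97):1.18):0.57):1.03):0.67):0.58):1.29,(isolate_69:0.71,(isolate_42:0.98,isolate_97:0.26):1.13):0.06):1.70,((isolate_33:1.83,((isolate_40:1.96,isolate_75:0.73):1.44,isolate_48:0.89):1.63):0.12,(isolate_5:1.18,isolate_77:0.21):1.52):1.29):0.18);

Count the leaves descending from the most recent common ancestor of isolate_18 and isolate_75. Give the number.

28

The MRCA of isolate_18 and isolate_75 is the root, so the clade is the entire tree.
That clade contains 28 terminal taxa: isolate_11, isolate_13, isolate_18, isolate_24, isolate_26, isolate_27, isolate_29, isolate_33, isolate_35, isolate_4, isolate_40, isolate_42, isolate_44, isolate_46, isolate_48, isolate_5, isolate_52, isolate_60, isolate_69, isolate_72, isolate_73, isolate_74, isolate_75, isolate_77, isolate_80, isolate_82, isolate_94, isolate_97.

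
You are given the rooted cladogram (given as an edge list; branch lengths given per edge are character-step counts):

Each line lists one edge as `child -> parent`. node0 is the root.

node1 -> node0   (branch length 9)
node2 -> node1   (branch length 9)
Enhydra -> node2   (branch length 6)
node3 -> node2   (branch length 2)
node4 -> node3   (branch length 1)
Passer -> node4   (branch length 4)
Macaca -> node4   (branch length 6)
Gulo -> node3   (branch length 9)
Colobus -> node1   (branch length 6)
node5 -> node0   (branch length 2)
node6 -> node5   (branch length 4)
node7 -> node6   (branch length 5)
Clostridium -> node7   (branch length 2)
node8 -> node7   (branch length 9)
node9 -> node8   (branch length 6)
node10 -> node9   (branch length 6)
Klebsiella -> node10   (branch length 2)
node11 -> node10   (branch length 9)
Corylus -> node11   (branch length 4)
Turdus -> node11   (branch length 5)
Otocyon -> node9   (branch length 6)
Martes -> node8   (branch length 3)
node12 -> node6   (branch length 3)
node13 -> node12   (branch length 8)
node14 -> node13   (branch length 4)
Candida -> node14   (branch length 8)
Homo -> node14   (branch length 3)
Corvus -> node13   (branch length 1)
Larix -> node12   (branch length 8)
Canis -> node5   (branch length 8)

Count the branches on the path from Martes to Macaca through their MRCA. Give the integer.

The MRCA of Martes and Macaca is the root of the tree.
From Martes up to that node: 5 branches. From Macaca up to the same node: 5 branches. Total: 5 + 5 = 10.

10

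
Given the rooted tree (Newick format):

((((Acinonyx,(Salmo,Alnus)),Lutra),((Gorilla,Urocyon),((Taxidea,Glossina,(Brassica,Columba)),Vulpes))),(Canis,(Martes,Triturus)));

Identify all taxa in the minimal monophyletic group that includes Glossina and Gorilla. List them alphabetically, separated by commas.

Brassica, Columba, Glossina, Gorilla, Taxidea, Urocyon, Vulpes

Tracing Glossina: it sits inside (Taxidea,Glossina,(Brassica,Columba)).
Tracing Gorilla: it sits inside (Gorilla,Urocyon).
The smallest clade enclosing both is ((Gorilla,Urocyon),((Taxidea,Glossina,(Brassica,Columba)),Vulpes)); the answer is its 7 terminal taxa in alphabetical order.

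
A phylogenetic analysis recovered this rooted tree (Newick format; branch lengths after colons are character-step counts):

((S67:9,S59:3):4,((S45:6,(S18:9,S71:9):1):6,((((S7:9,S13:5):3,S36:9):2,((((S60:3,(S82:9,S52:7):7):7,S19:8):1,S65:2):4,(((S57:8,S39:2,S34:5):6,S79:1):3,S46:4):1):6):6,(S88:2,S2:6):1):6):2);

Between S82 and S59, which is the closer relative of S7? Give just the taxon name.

S82

The MRCA of S7 and S82 subtends (((S7,S13),S36),((((S60,(S82,S52)),S19),S65),(((S57,S39,S34),S79),S46))) (13 taxa).
The MRCA of S7 and S59 is the root, subtending the entire tree (20 taxa).
The first is nested inside the second, so S7 shares a more recent common ancestor with S82.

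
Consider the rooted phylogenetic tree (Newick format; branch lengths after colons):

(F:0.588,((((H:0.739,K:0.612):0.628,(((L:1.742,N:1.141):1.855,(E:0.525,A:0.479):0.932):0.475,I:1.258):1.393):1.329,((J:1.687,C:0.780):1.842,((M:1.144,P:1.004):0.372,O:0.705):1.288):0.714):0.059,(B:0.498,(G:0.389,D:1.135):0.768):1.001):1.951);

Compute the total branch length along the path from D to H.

5.659

The path runs D → … → MRCA → … → H; the MRCA is the node subtending ((((H,K),(((L,N),(E,A)),I)),((J,C),((M,P),O))),(B,(G,D))).
Branch lengths along that path: 1.135 + 0.768 + 1.001 + 0.059 + 1.329 + 0.628 + 0.739 = 5.659.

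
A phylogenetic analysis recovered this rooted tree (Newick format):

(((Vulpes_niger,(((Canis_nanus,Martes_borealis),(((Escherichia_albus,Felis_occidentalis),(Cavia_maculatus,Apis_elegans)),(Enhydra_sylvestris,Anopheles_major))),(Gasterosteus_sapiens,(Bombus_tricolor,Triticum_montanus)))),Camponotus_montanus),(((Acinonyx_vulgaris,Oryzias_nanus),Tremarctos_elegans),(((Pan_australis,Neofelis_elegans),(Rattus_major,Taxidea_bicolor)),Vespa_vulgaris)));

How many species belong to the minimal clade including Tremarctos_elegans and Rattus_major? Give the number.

The MRCA of Tremarctos_elegans and Rattus_major is the node subtending (((Acinonyx_vulgaris,Oryzias_nanus),Tremarctos_elegans),(((Pan_australis,Neofelis_elegans),(Rattus_major,Taxidea_bicolor)),Vespa_vulgaris)).
That clade contains 8 terminal taxa: Acinonyx_vulgaris, Neofelis_elegans, Oryzias_nanus, Pan_australis, Rattus_major, Taxidea_bicolor, Tremarctos_elegans, Vespa_vulgaris.

8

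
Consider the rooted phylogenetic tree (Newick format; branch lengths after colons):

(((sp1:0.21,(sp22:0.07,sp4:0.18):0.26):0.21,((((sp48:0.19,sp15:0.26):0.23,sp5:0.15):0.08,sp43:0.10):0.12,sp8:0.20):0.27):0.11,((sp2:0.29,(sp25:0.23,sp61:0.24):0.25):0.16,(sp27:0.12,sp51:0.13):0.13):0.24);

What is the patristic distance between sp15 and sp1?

1.38

The path runs sp15 → … → MRCA → … → sp1; the MRCA is the node subtending ((sp1,(sp22,sp4)),((((sp48,sp15),sp5),sp43),sp8)).
Branch lengths along that path: 0.26 + 0.23 + 0.08 + 0.12 + 0.27 + 0.21 + 0.21 = 1.38.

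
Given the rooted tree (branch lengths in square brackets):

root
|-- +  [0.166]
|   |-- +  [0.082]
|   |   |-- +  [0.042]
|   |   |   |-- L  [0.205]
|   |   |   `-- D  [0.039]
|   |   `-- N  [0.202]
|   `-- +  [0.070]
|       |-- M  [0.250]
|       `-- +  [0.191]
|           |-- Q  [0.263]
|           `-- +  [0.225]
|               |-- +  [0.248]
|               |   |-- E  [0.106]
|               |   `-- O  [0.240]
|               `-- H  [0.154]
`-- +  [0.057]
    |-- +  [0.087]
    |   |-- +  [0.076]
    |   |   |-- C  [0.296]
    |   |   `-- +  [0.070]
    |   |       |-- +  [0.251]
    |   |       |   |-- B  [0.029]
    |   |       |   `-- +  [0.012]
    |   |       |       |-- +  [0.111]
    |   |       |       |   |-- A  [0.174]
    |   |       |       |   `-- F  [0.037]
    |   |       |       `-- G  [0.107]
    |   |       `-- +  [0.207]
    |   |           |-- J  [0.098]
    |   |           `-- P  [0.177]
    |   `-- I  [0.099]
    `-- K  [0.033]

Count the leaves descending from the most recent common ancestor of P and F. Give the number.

6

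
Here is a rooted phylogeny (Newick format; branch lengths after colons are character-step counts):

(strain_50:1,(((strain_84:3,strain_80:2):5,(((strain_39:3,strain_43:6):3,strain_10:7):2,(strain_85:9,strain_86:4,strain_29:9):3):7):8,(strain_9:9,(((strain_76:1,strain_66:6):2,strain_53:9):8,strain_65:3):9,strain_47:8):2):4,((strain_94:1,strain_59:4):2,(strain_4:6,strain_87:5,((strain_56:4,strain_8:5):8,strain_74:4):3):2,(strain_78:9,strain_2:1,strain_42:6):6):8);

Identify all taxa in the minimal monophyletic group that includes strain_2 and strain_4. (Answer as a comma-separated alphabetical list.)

strain_2, strain_4, strain_42, strain_56, strain_59, strain_74, strain_78, strain_8, strain_87, strain_94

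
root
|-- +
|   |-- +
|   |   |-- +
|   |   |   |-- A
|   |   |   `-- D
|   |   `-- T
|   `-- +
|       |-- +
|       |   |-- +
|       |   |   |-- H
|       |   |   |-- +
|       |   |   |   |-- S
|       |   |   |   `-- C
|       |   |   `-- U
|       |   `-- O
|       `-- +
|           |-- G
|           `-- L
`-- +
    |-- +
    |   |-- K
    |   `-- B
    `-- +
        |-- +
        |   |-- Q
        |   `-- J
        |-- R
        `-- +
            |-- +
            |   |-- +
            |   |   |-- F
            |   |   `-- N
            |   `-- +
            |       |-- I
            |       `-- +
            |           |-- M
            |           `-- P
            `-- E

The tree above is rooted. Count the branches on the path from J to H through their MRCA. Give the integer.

9

The MRCA of J and H is the root of the tree.
From J up to that node: 4 branches. From H up to the same node: 5 branches. Total: 4 + 5 = 9.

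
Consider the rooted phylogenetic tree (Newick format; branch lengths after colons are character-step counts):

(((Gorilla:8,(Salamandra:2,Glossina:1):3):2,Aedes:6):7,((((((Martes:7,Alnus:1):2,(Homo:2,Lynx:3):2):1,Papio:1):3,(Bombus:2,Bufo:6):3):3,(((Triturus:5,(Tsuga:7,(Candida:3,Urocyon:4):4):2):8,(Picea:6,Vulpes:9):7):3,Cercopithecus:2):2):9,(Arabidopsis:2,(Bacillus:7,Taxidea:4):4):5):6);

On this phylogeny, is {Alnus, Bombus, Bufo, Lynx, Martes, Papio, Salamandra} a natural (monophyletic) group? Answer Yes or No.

No

The MRCA of the listed taxa is the root, so the smallest clade containing them is the whole tree.
That clade also contains Aedes, Arabidopsis, Bacillus, Candida, Cercopithecus, Glossina, Gorilla, Homo, Picea, Taxidea, Triturus, Tsuga, Urocyon, Vulpes, which are not in the proposed group, so the group is not monophyletic.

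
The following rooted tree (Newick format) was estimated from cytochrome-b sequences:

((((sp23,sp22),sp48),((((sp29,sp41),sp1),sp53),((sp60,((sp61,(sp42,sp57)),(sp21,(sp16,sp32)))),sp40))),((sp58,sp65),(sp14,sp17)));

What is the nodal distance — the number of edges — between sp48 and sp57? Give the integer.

The MRCA of sp48 and sp57 is the node subtending (((sp23,sp22),sp48),((((sp29,sp41),sp1),sp53),((sp60,((sp61,(sp42,sp57)),(sp21,(sp16,sp32)))),sp40))).
From sp48 up to that node: 2 branches. From sp57 up to the same node: 7 branches. Total: 2 + 7 = 9.

9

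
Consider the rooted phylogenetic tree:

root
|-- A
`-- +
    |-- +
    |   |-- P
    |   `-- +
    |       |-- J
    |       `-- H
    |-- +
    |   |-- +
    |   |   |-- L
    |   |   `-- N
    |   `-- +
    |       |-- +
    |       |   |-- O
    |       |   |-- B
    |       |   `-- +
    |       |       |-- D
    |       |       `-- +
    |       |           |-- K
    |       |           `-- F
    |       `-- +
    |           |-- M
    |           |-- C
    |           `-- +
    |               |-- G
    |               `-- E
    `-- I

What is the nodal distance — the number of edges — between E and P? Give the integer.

The MRCA of E and P is the node subtending ((P,(J,H)),((L,N),((O,B,(D,(K,F))),(M,C,(G,E)))),I).
From E up to that node: 5 branches. From P up to the same node: 2 branches. Total: 5 + 2 = 7.

7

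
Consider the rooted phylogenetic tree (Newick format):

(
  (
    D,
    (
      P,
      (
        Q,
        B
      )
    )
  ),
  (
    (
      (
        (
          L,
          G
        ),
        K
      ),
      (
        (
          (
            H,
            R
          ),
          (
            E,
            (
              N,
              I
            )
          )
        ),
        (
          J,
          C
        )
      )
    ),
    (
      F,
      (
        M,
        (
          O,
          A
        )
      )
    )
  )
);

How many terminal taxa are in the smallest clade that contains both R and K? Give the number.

The MRCA of R and K is the node subtending (((L,G),K),(((H,R),(E,(N,I))),(J,C))).
That clade contains 10 terminal taxa: C, E, G, H, I, J, K, L, N, R.

10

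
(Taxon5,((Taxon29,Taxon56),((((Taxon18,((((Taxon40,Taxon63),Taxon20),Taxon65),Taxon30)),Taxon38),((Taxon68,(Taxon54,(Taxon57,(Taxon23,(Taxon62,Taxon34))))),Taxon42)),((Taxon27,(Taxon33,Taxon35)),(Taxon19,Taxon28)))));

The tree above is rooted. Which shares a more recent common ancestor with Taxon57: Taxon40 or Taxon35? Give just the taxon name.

Taxon40

The MRCA of Taxon57 and Taxon40 subtends (((Taxon18,((((Taxon40,Taxon63),Taxon20),Taxon65),Taxon30)),Taxon38),((Taxon68,(Taxon54,(Taxon57,(Taxon23,(Taxon62,Taxon34))))),Taxon42)) (14 taxa).
The MRCA of Taxon57 and Taxon35 subtends ((((Taxon18,((((Taxon40,Taxon63),Taxon20),Taxon65),Taxon30)),Taxon38),((Taxon68,(Taxon54,(Taxon57,(Taxon23,(Taxon62,Taxon34))))),Taxon42)),((Taxon27,(Taxon33,Taxon35)),(Taxon19,Taxon28))) (19 taxa).
The first is nested inside the second, so Taxon57 shares a more recent common ancestor with Taxon40.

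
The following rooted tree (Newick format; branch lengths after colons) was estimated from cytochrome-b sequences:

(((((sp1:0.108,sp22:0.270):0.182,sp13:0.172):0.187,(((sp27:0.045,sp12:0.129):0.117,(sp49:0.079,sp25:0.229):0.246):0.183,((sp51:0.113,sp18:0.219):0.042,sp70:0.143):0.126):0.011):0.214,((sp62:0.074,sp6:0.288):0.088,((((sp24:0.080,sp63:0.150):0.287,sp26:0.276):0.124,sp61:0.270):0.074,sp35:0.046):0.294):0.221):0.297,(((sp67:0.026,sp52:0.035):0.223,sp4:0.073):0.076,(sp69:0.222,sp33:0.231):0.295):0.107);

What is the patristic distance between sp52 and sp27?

The path runs sp52 → … → MRCA → … → sp27; the MRCA is the root of the tree.
Branch lengths along that path: 0.035 + 0.223 + 0.076 + 0.107 + 0.297 + 0.214 + 0.011 + 0.183 + 0.117 + 0.045 = 1.308.

1.308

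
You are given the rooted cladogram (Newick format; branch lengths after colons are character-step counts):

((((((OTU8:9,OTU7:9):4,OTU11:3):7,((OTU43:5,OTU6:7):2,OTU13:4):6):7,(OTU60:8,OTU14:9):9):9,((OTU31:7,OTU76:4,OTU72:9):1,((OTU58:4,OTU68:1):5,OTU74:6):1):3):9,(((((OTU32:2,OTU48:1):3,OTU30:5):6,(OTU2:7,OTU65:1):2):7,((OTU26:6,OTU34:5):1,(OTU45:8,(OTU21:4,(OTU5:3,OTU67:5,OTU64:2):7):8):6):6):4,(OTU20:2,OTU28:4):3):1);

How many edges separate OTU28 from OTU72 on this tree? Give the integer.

The MRCA of OTU28 and OTU72 is the root of the tree.
From OTU28 up to that node: 3 branches. From OTU72 up to the same node: 4 branches. Total: 3 + 4 = 7.

7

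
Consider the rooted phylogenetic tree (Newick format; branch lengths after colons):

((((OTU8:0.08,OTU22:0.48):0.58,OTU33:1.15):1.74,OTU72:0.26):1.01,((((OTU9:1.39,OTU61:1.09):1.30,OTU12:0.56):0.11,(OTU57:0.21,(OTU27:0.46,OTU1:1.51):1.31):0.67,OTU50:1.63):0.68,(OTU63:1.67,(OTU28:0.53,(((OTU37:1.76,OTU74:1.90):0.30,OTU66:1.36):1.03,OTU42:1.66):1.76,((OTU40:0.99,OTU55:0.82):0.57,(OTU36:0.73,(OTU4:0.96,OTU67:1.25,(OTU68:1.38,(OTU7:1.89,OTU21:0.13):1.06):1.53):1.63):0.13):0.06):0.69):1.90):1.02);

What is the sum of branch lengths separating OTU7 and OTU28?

6.83

The path runs OTU7 → … → MRCA → … → OTU28; the MRCA is the node subtending (OTU28,(((OTU37,OTU74),OTU66),OTU42),((OTU40,OTU55),(OTU36,(OTU4,OTU67,(OTU68,(OTU7,OTU21)))))).
Branch lengths along that path: 1.89 + 1.06 + 1.53 + 1.63 + 0.13 + 0.06 + 0.53 = 6.83.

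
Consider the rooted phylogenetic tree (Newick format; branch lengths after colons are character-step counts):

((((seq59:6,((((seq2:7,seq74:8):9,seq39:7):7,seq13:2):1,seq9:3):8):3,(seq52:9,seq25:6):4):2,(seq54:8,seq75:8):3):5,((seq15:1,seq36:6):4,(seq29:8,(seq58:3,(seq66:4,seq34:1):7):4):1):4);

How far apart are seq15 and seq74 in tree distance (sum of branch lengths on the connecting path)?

The path runs seq15 → … → MRCA → … → seq74; the MRCA is the root of the tree.
Branch lengths along that path: 1 + 4 + 4 + 5 + 2 + 3 + 8 + 1 + 7 + 9 + 8 = 52.

52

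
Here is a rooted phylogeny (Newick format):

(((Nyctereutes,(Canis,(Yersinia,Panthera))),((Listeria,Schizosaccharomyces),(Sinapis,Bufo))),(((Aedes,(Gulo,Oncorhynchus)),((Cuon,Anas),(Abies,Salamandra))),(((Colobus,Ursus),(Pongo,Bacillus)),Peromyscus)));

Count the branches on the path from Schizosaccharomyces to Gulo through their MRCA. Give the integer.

9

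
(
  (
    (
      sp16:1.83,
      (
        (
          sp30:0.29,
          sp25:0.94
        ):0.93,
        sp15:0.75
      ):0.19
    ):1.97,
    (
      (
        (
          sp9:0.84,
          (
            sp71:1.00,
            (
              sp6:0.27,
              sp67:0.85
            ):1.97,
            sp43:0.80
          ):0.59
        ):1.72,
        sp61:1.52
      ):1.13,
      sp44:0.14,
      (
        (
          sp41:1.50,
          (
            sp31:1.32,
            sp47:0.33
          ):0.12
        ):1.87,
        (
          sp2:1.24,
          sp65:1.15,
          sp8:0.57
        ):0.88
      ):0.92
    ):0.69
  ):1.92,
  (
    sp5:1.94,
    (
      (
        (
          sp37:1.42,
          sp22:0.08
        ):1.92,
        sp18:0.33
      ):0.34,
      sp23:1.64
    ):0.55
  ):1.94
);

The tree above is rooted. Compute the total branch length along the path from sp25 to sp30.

The path runs sp25 → … → MRCA → … → sp30; the MRCA is the node subtending (sp30,sp25).
Branch lengths along that path: 0.94 + 0.29 = 1.23.

1.23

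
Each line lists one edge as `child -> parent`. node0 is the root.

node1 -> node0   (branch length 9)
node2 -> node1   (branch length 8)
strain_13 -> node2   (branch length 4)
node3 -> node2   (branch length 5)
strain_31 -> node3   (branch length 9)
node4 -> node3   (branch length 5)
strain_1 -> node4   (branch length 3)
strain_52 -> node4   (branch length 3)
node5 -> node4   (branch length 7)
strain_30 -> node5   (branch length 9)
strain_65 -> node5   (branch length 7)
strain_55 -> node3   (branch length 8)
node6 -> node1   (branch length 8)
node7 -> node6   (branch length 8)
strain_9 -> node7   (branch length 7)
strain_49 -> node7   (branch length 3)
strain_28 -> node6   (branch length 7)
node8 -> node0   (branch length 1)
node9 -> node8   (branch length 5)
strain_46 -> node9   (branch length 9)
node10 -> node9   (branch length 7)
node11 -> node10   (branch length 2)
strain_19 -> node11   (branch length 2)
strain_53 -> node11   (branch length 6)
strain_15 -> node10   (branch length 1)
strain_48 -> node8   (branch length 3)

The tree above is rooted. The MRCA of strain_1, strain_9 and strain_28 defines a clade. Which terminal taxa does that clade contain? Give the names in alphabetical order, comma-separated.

Tracing strain_1: it sits inside (strain_1,strain_52,(strain_30,strain_65)).
Tracing strain_9: it sits inside (strain_9,strain_49).
Tracing strain_28: it sits inside ((strain_9,strain_49),strain_28).
The smallest clade enclosing all 3 is ((strain_13,(strain_31,(strain_1,strain_52,(strain_30,strain_65)),strain_55)),((strain_9,strain_49),strain_28)); the answer is its 10 terminal taxa in alphabetical order.

strain_1, strain_13, strain_28, strain_30, strain_31, strain_49, strain_52, strain_55, strain_65, strain_9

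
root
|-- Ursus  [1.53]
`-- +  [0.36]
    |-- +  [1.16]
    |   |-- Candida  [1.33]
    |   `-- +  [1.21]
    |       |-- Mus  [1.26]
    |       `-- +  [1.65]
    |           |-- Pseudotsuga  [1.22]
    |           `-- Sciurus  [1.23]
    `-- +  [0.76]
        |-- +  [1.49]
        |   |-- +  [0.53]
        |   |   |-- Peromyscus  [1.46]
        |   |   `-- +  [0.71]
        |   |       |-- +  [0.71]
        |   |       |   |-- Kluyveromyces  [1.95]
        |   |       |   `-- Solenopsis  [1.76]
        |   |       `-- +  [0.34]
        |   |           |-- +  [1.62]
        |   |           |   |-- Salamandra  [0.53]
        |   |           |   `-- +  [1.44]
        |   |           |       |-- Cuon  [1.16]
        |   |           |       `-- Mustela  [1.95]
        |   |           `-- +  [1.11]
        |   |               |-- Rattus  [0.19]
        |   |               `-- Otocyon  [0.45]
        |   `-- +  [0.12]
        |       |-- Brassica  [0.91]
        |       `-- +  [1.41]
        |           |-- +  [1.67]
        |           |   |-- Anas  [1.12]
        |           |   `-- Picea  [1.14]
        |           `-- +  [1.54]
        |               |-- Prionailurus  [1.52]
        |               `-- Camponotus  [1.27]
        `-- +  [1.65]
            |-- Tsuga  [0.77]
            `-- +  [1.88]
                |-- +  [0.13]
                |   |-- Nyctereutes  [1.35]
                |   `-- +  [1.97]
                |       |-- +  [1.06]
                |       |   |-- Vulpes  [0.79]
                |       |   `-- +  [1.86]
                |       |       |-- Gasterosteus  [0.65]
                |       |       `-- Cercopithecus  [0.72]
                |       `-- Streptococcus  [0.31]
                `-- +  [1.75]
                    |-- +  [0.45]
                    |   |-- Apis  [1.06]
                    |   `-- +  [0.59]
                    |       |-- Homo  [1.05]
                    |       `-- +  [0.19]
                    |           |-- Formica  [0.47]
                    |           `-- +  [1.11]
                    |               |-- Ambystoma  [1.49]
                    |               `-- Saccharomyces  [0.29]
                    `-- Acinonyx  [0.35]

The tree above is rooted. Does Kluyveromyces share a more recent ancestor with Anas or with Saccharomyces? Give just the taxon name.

Anas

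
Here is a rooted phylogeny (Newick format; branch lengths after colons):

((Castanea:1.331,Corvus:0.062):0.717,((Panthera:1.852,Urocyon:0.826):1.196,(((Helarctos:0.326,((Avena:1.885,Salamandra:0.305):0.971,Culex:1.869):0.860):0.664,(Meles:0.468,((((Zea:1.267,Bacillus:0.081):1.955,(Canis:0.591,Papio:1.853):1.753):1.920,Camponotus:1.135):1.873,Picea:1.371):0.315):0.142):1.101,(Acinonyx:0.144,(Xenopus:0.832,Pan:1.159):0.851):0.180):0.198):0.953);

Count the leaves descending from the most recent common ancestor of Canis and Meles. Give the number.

7

The MRCA of Canis and Meles is the node subtending (Meles,((((Zea,Bacillus),(Canis,Papio)),Camponotus),Picea)).
That clade contains 7 terminal taxa: Bacillus, Camponotus, Canis, Meles, Papio, Picea, Zea.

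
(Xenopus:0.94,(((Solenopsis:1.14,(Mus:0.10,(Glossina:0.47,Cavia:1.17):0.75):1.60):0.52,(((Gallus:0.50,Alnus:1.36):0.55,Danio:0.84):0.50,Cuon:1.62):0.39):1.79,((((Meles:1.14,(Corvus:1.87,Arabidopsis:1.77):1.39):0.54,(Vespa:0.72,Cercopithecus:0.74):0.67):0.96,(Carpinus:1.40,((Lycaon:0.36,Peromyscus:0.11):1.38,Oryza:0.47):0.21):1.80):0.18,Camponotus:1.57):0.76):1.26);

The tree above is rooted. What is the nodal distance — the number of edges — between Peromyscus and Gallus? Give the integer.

11

The MRCA of Peromyscus and Gallus is the node subtending (((Solenopsis,(Mus,(Glossina,Cavia))),(((Gallus,Alnus),Danio),Cuon)),((((Meles,(Corvus,Arabidopsis)),(Vespa,Cercopithecus)),(Carpinus,((Lycaon,Peromyscus),Oryza))),Camponotus)).
From Peromyscus up to that node: 6 branches. From Gallus up to the same node: 5 branches. Total: 6 + 5 = 11.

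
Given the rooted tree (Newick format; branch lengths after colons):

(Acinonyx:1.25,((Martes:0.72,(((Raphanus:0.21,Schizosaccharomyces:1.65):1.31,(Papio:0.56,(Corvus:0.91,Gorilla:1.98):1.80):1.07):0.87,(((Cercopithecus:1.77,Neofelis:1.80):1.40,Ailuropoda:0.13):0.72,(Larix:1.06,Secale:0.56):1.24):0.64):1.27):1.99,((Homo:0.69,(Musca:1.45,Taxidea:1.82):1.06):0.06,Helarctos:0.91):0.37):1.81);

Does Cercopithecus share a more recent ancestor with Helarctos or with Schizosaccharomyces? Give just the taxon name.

Schizosaccharomyces

The MRCA of Cercopithecus and Schizosaccharomyces subtends (((Raphanus,Schizosaccharomyces),(Papio,(Corvus,Gorilla))),(((Cercopithecus,Neofelis),Ailuropoda),(Larix,Secale))) (10 taxa).
The MRCA of Cercopithecus and Helarctos subtends ((Martes,(((Raphanus,Schizosaccharomyces),(Papio,(Corvus,Gorilla))),(((Cercopithecus,Neofelis),Ailuropoda),(Larix,Secale)))),((Homo,(Musca,Taxidea)),Helarctos)) (15 taxa).
The first is nested inside the second, so Cercopithecus shares a more recent common ancestor with Schizosaccharomyces.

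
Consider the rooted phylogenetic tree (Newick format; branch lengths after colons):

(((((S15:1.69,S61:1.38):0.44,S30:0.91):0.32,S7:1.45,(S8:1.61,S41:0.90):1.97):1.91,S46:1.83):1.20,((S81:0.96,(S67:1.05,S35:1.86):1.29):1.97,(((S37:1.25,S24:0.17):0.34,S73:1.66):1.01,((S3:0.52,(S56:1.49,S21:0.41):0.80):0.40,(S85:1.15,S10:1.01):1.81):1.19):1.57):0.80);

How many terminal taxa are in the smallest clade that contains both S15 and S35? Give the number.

The MRCA of S15 and S35 is the root, so the clade is the entire tree.
That clade contains 18 terminal taxa: S10, S15, S21, S24, S3, S30, S35, S37, S41, S46, S56, S61, S67, S7, S73, S8, S81, S85.

18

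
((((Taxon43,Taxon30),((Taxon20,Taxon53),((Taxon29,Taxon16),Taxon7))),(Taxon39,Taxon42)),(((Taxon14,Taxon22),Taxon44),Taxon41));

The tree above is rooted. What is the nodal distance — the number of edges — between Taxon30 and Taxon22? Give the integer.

The MRCA of Taxon30 and Taxon22 is the root of the tree.
From Taxon30 up to that node: 4 branches. From Taxon22 up to the same node: 4 branches. Total: 4 + 4 = 8.

8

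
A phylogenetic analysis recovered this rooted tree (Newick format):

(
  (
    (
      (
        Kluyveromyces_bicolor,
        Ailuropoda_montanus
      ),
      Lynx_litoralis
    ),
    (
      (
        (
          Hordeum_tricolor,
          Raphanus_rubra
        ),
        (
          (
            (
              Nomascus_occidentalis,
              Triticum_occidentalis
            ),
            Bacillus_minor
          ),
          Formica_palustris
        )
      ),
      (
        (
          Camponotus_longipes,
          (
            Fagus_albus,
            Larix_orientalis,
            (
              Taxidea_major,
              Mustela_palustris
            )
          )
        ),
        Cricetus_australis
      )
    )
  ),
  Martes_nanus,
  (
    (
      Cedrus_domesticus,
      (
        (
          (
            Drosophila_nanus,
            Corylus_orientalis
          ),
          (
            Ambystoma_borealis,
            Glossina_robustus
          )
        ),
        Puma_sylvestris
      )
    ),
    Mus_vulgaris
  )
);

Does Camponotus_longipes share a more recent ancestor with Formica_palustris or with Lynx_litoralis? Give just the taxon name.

Formica_palustris

The MRCA of Camponotus_longipes and Formica_palustris subtends (((Hordeum_tricolor,Raphanus_rubra),(((Nomascus_occidentalis,Triticum_occidentalis),Bacillus_minor),Formica_palustris)),((Camponotus_longipes,(Fagus_albus,Larix_orientalis,(Taxidea_major,Mustela_palustris))),Cricetus_australis)) (12 taxa).
The MRCA of Camponotus_longipes and Lynx_litoralis subtends (((Kluyveromyces_bicolor,Ailuropoda_montanus),Lynx_litoralis),(((Hordeum_tricolor,Raphanus_rubra),(((Nomascus_occidentalis,Triticum_occidentalis),Bacillus_minor),Formica_palustris)),((Camponotus_longipes,(Fagus_albus,Larix_orientalis,(Taxidea_major,Mustela_palustris))),Cricetus_australis))) (15 taxa).
The first is nested inside the second, so Camponotus_longipes shares a more recent common ancestor with Formica_palustris.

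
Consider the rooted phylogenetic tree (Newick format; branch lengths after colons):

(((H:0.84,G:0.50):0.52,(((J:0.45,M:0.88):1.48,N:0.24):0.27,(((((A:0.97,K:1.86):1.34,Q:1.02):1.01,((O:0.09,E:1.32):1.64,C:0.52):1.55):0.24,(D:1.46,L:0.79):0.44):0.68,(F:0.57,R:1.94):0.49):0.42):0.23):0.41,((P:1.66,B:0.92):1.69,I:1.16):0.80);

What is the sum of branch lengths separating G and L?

3.58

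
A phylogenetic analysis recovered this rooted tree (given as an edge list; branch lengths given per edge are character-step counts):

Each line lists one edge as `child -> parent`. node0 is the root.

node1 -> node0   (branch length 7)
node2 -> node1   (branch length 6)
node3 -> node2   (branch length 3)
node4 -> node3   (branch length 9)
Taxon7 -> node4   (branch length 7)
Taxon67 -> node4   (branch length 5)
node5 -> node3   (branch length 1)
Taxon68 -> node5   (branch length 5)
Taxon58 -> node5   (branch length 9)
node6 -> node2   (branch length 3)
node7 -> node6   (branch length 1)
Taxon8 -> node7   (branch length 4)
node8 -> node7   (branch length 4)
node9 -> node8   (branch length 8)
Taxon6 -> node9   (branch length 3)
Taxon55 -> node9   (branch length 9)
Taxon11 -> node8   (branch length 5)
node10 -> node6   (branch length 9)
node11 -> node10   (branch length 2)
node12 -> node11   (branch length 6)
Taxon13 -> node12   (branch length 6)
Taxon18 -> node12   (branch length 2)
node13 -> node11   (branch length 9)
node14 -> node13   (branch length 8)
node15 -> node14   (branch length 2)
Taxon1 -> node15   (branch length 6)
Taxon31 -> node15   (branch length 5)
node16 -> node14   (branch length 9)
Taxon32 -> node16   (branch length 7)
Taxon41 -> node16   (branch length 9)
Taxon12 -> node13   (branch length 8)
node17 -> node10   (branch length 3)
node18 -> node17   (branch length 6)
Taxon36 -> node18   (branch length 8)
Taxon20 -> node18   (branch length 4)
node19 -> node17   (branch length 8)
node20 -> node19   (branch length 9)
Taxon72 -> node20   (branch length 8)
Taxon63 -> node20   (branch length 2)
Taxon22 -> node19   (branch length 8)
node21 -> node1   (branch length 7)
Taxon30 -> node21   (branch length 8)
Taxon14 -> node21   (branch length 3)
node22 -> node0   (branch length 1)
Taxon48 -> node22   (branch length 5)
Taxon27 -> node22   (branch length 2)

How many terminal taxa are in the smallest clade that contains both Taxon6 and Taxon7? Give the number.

20

The MRCA of Taxon6 and Taxon7 is the node subtending (((Taxon7,Taxon67),(Taxon68,Taxon58)),((Taxon8,((Taxon6,Taxon55),Taxon11)),(((Taxon13,Taxon18),(((Taxon1,Taxon31),(Taxon32,Taxon41)),Taxon12)),((Taxon36,Taxon20),((Taxon72,Taxon63),Taxon22))))).
That clade contains 20 terminal taxa: Taxon1, Taxon11, Taxon12, Taxon13, Taxon18, Taxon20, Taxon22, Taxon31, Taxon32, Taxon36, Taxon41, Taxon55, Taxon58, Taxon6, Taxon63, Taxon67, Taxon68, Taxon7, Taxon72, Taxon8.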